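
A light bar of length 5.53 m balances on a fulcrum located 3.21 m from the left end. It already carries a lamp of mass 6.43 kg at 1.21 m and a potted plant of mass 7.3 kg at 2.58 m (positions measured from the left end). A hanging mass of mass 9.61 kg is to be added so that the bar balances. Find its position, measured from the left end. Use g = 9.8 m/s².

About the fulcrum (at 3.21 m from the left end):
Lamp: 6.43 × 9.8 = 63.01 N down at 1.21 m → arm 2 m, τ = 63.01 × 2 = 126 N·m counterclockwise.
Potted plant: 7.3 × 9.8 = 71.54 N down at 2.58 m → arm 0.63 m, τ = 71.54 × 0.63 = 45.07 N·m counterclockwise.
Net moment of existing loads = 171.1 N·m counterclockwise.
The hanging mass weighs 9.61 × 9.8 = 94.18 N and must supply an equal clockwise moment, so its lever arm about the fulcrum is 171.1 / 94.18 = 1.82 m.
That puts it at 3.21 + 1.82 = 5.03 m from the left end.

x ≈ 5.03 m from the left end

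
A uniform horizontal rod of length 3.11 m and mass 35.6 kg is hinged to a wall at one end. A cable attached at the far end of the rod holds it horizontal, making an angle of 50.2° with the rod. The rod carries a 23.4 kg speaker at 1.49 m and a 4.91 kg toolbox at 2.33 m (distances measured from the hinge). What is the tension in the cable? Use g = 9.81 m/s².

T ≈ 417 N

Take moments about the hinge.
Beam weight: 35.6 × 9.81 = 349.2 N down at 1.555 m → arm 1.555 m, τ = 349.2 × 1.555 = 543 N·m clockwise.
Speaker: 23.4 × 9.81 = 229.6 N down at 1.49 m → arm 1.49 m, τ = 229.6 × 1.49 = 342.1 N·m clockwise.
Toolbox: 4.91 × 9.81 = 48.17 N down at 2.33 m → arm 2.33 m, τ = 48.17 × 2.33 = 112.2 N·m clockwise.
Total clockwise load moment = 997.3 N·m.
The cable tension T acts at 3.11 m; only its component perpendicular to the rod, T sinθ, produces torque. sin 50.2° = 0.7683.
Balancing moments: T × 3.11 × 0.7683 = 997.3, giving T = 997.3 / 2.389 = 417 N.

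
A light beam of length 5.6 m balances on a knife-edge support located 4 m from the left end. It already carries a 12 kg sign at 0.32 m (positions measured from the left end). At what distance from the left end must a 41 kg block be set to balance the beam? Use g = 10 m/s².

Taking torques about the knife-edge support (at 4 m from the left end):
Sign: 12 × 10 = 120 N down at 0.32 m → arm 3.68 m, τ = 120 × 3.68 = 441.6 N·m counterclockwise.
Net moment of existing loads = 441.6 N·m counterclockwise.
The block weighs 41 × 10 = 410 N and must supply an equal clockwise moment, so its lever arm about the knife-edge support is 441.6 / 410 = 1.08 m.
That puts it at 4 + 1.08 = 5.08 m from the left end.

x ≈ 5.08 m from the left end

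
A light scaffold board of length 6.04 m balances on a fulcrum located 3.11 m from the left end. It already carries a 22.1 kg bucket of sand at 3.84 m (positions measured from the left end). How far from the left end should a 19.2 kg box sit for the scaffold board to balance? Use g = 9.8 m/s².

x ≈ 2.27 m from the left end

Choose the fulcrum (at 3.11 m from the left end) as the axis so the support reaction has zero arm there.
Bucket of sand: 22.1 × 9.8 = 216.6 N down at 3.84 m → arm 0.73 m, τ = 216.6 × 0.73 = 158.1 N·m clockwise.
Net moment of existing loads = 158.1 N·m clockwise.
The box weighs 19.2 × 9.8 = 188.2 N and must supply an equal counterclockwise moment, so its lever arm about the fulcrum is 158.1 / 188.2 = 0.84 m.
That puts it at 3.11 − 0.84 = 2.27 m from the left end.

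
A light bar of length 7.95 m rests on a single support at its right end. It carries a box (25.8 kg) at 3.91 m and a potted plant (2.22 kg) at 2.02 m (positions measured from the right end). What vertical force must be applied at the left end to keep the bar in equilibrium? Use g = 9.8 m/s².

F ≈ 130 N

Choose the right end as the axis so the unknown pivot reaction has zero arm there.
Box: 25.8 × 9.8 = 252.8 N down at 3.91 m → arm 3.91 m, τ = 252.8 × 3.91 = 988.4 N·m counterclockwise.
Potted plant: 2.22 × 9.8 = 21.76 N down at 2.02 m → arm 2.02 m, τ = 21.76 × 2.02 = 43.96 N·m counterclockwise.
Net moment of the loads = 1032 N·m counterclockwise.
The upward force F acts at the left end, arm 7.95 m, giving F × 7.95 clockwise.
Balancing moments: F × 7.95 = 1032, giving F = 1032 / 7.95 = 130 N.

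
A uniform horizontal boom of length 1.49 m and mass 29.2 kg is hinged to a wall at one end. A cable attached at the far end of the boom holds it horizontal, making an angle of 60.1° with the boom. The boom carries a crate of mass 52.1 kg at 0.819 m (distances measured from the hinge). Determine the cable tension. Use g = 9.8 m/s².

Take moments about the hinge.
Beam weight: 29.2 × 9.8 = 286.2 N down at 0.745 m → arm 0.745 m, τ = 286.2 × 0.745 = 213.2 N·m clockwise.
Crate: 52.1 × 9.8 = 510.6 N down at 0.819 m → arm 0.819 m, τ = 510.6 × 0.819 = 418.2 N·m clockwise.
Total clockwise load moment = 631.4 N·m.
The cable tension T acts at 1.49 m; only its component perpendicular to the boom, T sinθ, produces torque. sin 60.1° = 0.8669.
Στ = 0 ⇒ T × 1.49 × 0.8669 = 631.4 ⇒ T = 631.4 / 1.292 = 489 N.

T ≈ 489 N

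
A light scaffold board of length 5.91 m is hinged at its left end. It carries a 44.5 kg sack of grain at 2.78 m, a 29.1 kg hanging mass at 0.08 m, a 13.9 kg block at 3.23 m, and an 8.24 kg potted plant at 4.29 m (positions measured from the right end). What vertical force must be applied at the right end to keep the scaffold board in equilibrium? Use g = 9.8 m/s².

Take moments about the left end.
Sack of grain: 44.5 × 9.8 = 436.1 N down at 2.78 m → arm 3.13 m, τ = 436.1 × 3.13 = 1365 N·m clockwise.
Hanging mass: 29.1 × 9.8 = 285.2 N down at 0.08 m → arm 5.83 m, τ = 285.2 × 5.83 = 1663 N·m clockwise.
Block: 13.9 × 9.8 = 136.2 N down at 3.23 m → arm 2.68 m, τ = 136.2 × 2.68 = 365 N·m clockwise.
Potted plant: 8.24 × 9.8 = 80.75 N down at 4.29 m → arm 1.62 m, τ = 80.75 × 1.62 = 130.8 N·m clockwise.
Net moment of the loads = 3524 N·m clockwise.
The upward force F acts at the right end, arm 5.91 m, giving F × 5.91 counterclockwise.
For rotational equilibrium, F × 5.91 = 3524, so F = 3524 / 5.91 = 596 N.

F ≈ 596 N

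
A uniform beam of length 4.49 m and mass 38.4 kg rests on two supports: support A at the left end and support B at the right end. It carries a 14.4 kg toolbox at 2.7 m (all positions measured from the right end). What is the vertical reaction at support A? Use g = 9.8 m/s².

Taking torques about support B:
Beam weight: 38.4 × 9.8 = 376.3 N down at 2.245 m → arm 2.245 m, τ = 376.3 × 2.245 = 844.8 N·m counterclockwise.
Toolbox: 14.4 × 9.8 = 141.1 N down at 2.7 m → arm 2.7 m, τ = 141.1 × 2.7 = 381 N·m counterclockwise.
Net load moment about support B = 1226 N·m counterclockwise.
Reaction R at support A is upward at 4.49 m, arm 4.49 m → moment R × 4.49 clockwise.
Στ = 0 ⇒ R × 4.49 = 1226 ⇒ R = 273 N.

R_A ≈ 273 N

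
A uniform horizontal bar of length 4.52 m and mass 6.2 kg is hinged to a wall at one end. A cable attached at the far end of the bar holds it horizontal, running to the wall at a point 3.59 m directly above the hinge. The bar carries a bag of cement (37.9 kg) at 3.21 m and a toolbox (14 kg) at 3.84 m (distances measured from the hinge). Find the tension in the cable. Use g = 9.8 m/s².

Taking torques about the hinge:
Beam weight: 6.2 × 9.8 = 60.76 N down at 2.26 m → arm 2.26 m, τ = 60.76 × 2.26 = 137.3 N·m clockwise.
Bag of cement: 37.9 × 9.8 = 371.4 N down at 3.21 m → arm 3.21 m, τ = 371.4 × 3.21 = 1192 N·m clockwise.
Toolbox: 14 × 9.8 = 137.2 N down at 3.84 m → arm 3.84 m, τ = 137.2 × 3.84 = 526.8 N·m clockwise.
Total clockwise load moment = 1856 N·m.
The cable tension T acts at 4.52 m; only its component perpendicular to the bar, T sinθ, produces torque. sinθ = h/√(h²+d²) = 3.59/√(3.59²+4.52²) = 0.6219.
Στ = 0 ⇒ T × 4.52 × 0.6219 = 1856 ⇒ T = 1856 / 2.811 = 660 N.

T ≈ 660 N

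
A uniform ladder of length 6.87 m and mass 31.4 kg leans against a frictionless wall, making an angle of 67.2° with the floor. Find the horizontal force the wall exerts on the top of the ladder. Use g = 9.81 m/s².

Choose the foot of the ladder as the axis so the floor normal and friction both act there and drop out.
Ladder weight 31.4×9.81 = 308 N acts at 3.435 m along the ladder; its horizontal arm is 3.435·cos67.2° = 1.331 m → τ = 409.9 N·m clockwise.
Wall normal N acts horizontally at the top; its moment arm is the height L sinθ = 6.87·sin67.2° = 6.333 m, counterclockwise.
For rotational equilibrium, N × 6.333 = 409.9, so N = 64.7 N.

N_wall ≈ 64.7 N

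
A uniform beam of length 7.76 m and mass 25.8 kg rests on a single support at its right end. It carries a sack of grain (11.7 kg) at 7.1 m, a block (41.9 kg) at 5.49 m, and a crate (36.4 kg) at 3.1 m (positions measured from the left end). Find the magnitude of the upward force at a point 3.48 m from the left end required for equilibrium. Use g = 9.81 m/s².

F ≈ 854 N

Choose the right end as the axis so the unknown pivot reaction has zero arm there.
Beam weight: 25.8 × 9.81 = 253.1 N down at 3.88 m → arm 3.88 m, τ = 253.1 × 3.88 = 982 N·m counterclockwise.
Sack of grain: 11.7 × 9.81 = 114.8 N down at 7.1 m → arm 0.66 m, τ = 114.8 × 0.66 = 75.77 N·m counterclockwise.
Block: 41.9 × 9.81 = 411 N down at 5.49 m → arm 2.27 m, τ = 411 × 2.27 = 933 N·m counterclockwise.
Crate: 36.4 × 9.81 = 357.1 N down at 3.1 m → arm 4.66 m, τ = 357.1 × 4.66 = 1664 N·m counterclockwise.
Net moment of the loads = 3655 N·m counterclockwise.
The upward force F acts at a point 3.48 m from the left end, arm 4.28 m, giving F × 4.28 clockwise.
Setting net torque to zero: F × 4.28 = 3655 → F = 3655 / 4.28 = 854 N.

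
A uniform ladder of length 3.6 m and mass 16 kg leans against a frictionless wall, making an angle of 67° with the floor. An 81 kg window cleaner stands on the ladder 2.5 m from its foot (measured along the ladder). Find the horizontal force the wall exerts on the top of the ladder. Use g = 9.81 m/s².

N_wall ≈ 268 N

About the foot of the ladder:
Ladder weight 16×9.81 = 157 N acts at 1.8 m along the ladder; its horizontal arm is 1.8·cos67° = 0.7033 m → τ = 110.4 N·m clockwise.
Window cleaner: 81×9.81 = 794.6 N at 2.5 m → arm 0.9768 m → τ = 776.2 N·m clockwise.
Wall normal N acts horizontally at the top; its moment arm is the height L sinθ = 3.6·sin67° = 3.314 m, counterclockwise.
Setting net torque to zero: N × 3.314 = 886.6 → N = 268 N.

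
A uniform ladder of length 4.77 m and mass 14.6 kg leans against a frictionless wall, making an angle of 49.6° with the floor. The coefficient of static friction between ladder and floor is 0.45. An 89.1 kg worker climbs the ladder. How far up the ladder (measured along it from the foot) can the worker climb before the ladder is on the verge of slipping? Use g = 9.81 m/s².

d ≈ 2.54 m

Take moments about the foot of the ladder.
Ladder weight 14.6×9.81 = 143.2 N acts at 2.385 m along the ladder; its horizontal arm is 2.385·cos49.6° = 1.546 m → τ = 221.4 N·m clockwise.
Worker weight 89.1×9.81 = 874.1 N at distance d → arm d·cos49.6° → τ = 874.1·d·0.6481 clockwise.
Wall normal N at the top has arm L sinθ = 3.633 m counterclockwise, so Στ = 0 gives N·3.633 = 221.4 + 566.5·d.
ΣFy = 0 ⇒ N_floor = 1017 N, so the maximum friction is μ_s·N_floor = 0.45×1017 = 457.7 N. ΣFx = 0 ⇒ N_wall = f, so at the slipping point N = 457.7 N.
Substituting: 457.7×3.633 = 221.4 + 566.5·d ⇒ d = (1663 − 221.4) / 566.5 = 2.54 m.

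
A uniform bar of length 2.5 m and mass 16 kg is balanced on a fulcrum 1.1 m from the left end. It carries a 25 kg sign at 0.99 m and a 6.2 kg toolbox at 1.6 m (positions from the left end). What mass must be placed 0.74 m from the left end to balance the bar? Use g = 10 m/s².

About the fulcrum (at 1.1 m from the left end):
Beam weight: 16 × 10 = 160 N down at 1.25 m → arm 0.15 m, τ = 160 × 0.15 = 24 N·m clockwise.
Sign: 25 × 10 = 250 N down at 0.99 m → arm 0.11 m, τ = 250 × 0.11 = 27.5 N·m counterclockwise.
Toolbox: 6.2 × 10 = 62 N down at 1.6 m → arm 0.5 m, τ = 62 × 0.5 = 31 N·m clockwise.
Net moment of known loads = 27.5 N·m clockwise.
An unknown mass m at 0.74 m has arm 0.36 m; its moment is m·g·0.36 counterclockwise.
Στ = 0 ⇒ m × 10 × 0.36 = 27.5 ⇒ m = 27.5 / (10 × 0.36) = 7.64 kg.

m ≈ 7.64 kg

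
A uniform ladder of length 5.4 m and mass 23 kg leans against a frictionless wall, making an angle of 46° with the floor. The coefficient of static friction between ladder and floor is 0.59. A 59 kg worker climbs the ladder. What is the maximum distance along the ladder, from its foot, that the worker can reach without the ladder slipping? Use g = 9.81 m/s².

Take moments about the foot of the ladder.
Ladder weight 23×9.81 = 225.6 N acts at 2.7 m along the ladder; its horizontal arm is 2.7·cos46° = 1.876 m → τ = 423.2 N·m clockwise.
Worker weight 59×9.81 = 578.8 N at distance d → arm d·cos46° → τ = 578.8·d·0.6947 clockwise.
Wall normal N at the top has arm L sinθ = 3.884 m counterclockwise, so Στ = 0 gives N·3.884 = 423.2 + 402.1·d.
ΣFy = 0 ⇒ N_floor = 804.4 N, so the maximum friction is μ_s·N_floor = 0.59×804.4 = 474.6 N. ΣFx = 0 ⇒ N_wall = f, so at the slipping point N = 474.6 N.
Substituting: 474.6×3.884 = 423.2 + 402.1·d ⇒ d = (1843 − 423.2) / 402.1 = 3.53 m.

d ≈ 3.53 m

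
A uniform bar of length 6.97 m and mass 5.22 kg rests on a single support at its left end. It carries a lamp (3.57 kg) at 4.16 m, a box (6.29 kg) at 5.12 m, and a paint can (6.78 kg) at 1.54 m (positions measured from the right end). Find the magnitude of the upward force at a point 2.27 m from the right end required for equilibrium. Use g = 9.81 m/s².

Choose the left end as the axis so the unknown pivot reaction has zero arm there.
Beam weight: 5.22 × 9.81 = 51.21 N down at 3.485 m → arm 3.485 m, τ = 51.21 × 3.485 = 178.5 N·m clockwise.
Lamp: 3.57 × 9.81 = 35.02 N down at 4.16 m → arm 2.81 m, τ = 35.02 × 2.81 = 98.41 N·m clockwise.
Box: 6.29 × 9.81 = 61.7 N down at 5.12 m → arm 1.85 m, τ = 61.7 × 1.85 = 114.1 N·m clockwise.
Paint can: 6.78 × 9.81 = 66.51 N down at 1.54 m → arm 5.43 m, τ = 66.51 × 5.43 = 361.1 N·m clockwise.
Net moment of the loads = 752.1 N·m clockwise.
The upward force F acts at a point 2.27 m from the right end, arm 4.7 m, giving F × 4.7 counterclockwise.
Balancing moments: F × 4.7 = 752.1, giving F = 752.1 / 4.7 = 160 N.

F ≈ 160 N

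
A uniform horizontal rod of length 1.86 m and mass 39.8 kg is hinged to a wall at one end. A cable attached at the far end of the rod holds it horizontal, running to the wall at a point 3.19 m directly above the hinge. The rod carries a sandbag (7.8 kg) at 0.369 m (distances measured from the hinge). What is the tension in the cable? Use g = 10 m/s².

T ≈ 248 N

Sum moments about the hinge (the unknown hinge reaction has zero arm there).
Beam weight: 39.8 × 10 = 398 N down at 0.93 m → arm 0.93 m, τ = 398 × 0.93 = 370.1 N·m clockwise.
Sandbag: 7.8 × 10 = 78 N down at 0.369 m → arm 0.369 m, τ = 78 × 0.369 = 28.78 N·m clockwise.
Total clockwise load moment = 398.9 N·m.
The cable tension T acts at 1.86 m; only its component perpendicular to the rod, T sinθ, produces torque. sinθ = h/√(h²+d²) = 3.19/√(3.19²+1.86²) = 0.8639.
Balancing moments: T × 1.86 × 0.8639 = 398.9, giving T = 398.9 / 1.607 = 248 N.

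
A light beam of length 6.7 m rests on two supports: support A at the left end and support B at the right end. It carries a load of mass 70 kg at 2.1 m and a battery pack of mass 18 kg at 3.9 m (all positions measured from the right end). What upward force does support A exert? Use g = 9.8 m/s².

R_A ≈ 318 N

Taking torques about support B:
Load: 70 × 9.8 = 686 N down at 2.1 m → arm 2.1 m, τ = 686 × 2.1 = 1441 N·m counterclockwise.
Battery pack: 18 × 9.8 = 176.4 N down at 3.9 m → arm 3.9 m, τ = 176.4 × 3.9 = 688 N·m counterclockwise.
Net load moment about support B = 2129 N·m counterclockwise.
Reaction R at support A is upward at 6.7 m, arm 6.7 m → moment R × 6.7 clockwise.
For rotational equilibrium, R × 6.7 = 2129, so R = 318 N.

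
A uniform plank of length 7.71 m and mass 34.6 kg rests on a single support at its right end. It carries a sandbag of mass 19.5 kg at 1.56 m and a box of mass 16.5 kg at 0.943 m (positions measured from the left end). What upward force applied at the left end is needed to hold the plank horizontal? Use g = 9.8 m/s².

F ≈ 464 N

Taking torques about the right end:
Beam weight: 34.6 × 9.8 = 339.1 N down at 3.855 m → arm 3.855 m, τ = 339.1 × 3.855 = 1307 N·m counterclockwise.
Sandbag: 19.5 × 9.8 = 191.1 N down at 1.56 m → arm 6.15 m, τ = 191.1 × 6.15 = 1175 N·m counterclockwise.
Box: 16.5 × 9.8 = 161.7 N down at 0.943 m → arm 6.767 m, τ = 161.7 × 6.767 = 1094 N·m counterclockwise.
Net moment of the loads = 3576 N·m counterclockwise.
The upward force F acts at the left end, arm 7.71 m, giving F × 7.71 clockwise.
Balancing moments: F × 7.71 = 3576, giving F = 3576 / 7.71 = 464 N.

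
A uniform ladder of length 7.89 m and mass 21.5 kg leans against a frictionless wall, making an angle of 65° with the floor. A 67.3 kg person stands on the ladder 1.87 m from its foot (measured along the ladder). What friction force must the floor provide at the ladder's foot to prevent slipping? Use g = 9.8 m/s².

Sum moments about the foot of the ladder (the floor normal and friction both act there and drop out).
Ladder weight 21.5×9.8 = 210.7 N acts at 3.945 m along the ladder; its horizontal arm is 3.945·cos65° = 1.667 m → τ = 351.2 N·m clockwise.
Person: 67.3×9.8 = 659.5 N at 1.87 m → arm 0.7903 m → τ = 521.2 N·m clockwise.
Wall normal N acts horizontally at the top; its moment arm is the height L sinθ = 7.89·sin65° = 7.151 m, counterclockwise.
For rotational equilibrium, N × 7.151 = 872.4, so N = 122 N.
ΣFx = 0: friction at the foot balances the wall's push, so f = N_wall = 122 N.

f ≈ 122 N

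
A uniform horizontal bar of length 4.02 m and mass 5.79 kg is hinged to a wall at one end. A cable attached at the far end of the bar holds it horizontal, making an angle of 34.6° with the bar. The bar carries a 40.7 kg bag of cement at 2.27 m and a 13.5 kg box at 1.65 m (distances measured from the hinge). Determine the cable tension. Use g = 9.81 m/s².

T ≈ 543 N

Choose the hinge as the axis so the unknown hinge reaction has zero arm there.
Beam weight: 5.79 × 9.81 = 56.8 N down at 2.01 m → arm 2.01 m, τ = 56.8 × 2.01 = 114.2 N·m clockwise.
Bag of cement: 40.7 × 9.81 = 399.3 N down at 2.27 m → arm 2.27 m, τ = 399.3 × 2.27 = 906.4 N·m clockwise.
Box: 13.5 × 9.81 = 132.4 N down at 1.65 m → arm 1.65 m, τ = 132.4 × 1.65 = 218.5 N·m clockwise.
Total clockwise load moment = 1239 N·m.
The cable tension T acts at 4.02 m; only its component perpendicular to the bar, T sinθ, produces torque. sin 34.6° = 0.5678.
For rotational equilibrium, T × 4.02 × 0.5678 = 1239, so T = 1239 / 2.283 = 543 N.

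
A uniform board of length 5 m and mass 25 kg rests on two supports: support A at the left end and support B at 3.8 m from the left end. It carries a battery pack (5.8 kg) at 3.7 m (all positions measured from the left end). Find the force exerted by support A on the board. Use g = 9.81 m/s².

Sum moments about support B (its reaction then has zero moment arm).
Beam weight: 25 × 9.81 = 245.2 N down at 2.5 m → arm 1.3 m, τ = 245.2 × 1.3 = 318.8 N·m counterclockwise.
Battery pack: 5.8 × 9.81 = 56.9 N down at 3.7 m → arm 0.1 m, τ = 56.9 × 0.1 = 5.69 N·m counterclockwise.
Net load moment about support B = 324.5 N·m counterclockwise.
Reaction R at support A is upward at 0 m, arm 3.8 m → moment R × 3.8 clockwise.
Balancing moments: R × 3.8 = 324.5, giving R = 85.4 N.

R_A ≈ 85.4 N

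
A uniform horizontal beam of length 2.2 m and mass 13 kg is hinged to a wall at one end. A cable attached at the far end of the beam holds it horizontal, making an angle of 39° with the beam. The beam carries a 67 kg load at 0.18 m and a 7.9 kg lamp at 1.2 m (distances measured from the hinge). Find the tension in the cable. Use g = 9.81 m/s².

T ≈ 254 N

Taking torques about the hinge:
Beam weight: 13 × 9.81 = 127.5 N down at 1.1 m → arm 1.1 m, τ = 127.5 × 1.1 = 140.2 N·m clockwise.
Load: 67 × 9.81 = 657.3 N down at 0.18 m → arm 0.18 m, τ = 657.3 × 0.18 = 118.3 N·m clockwise.
Lamp: 7.9 × 9.81 = 77.5 N down at 1.2 m → arm 1.2 m, τ = 77.5 × 1.2 = 93 N·m clockwise.
Total clockwise load moment = 351.5 N·m.
The cable tension T acts at 2.2 m; only its component perpendicular to the beam, T sinθ, produces torque. sin 39° = 0.6293.
For rotational equilibrium, T × 2.2 × 0.6293 = 351.5, so T = 351.5 / 1.384 = 254 N.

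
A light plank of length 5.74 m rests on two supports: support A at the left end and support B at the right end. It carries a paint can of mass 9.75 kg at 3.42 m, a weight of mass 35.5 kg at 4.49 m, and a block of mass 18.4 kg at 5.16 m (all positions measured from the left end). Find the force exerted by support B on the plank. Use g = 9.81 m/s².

Taking torques about support A:
Paint can: 9.75 × 9.81 = 95.65 N down at 3.42 m → arm 3.42 m, τ = 95.65 × 3.42 = 327.1 N·m clockwise.
Weight: 35.5 × 9.81 = 348.3 N down at 4.49 m → arm 4.49 m, τ = 348.3 × 4.49 = 1564 N·m clockwise.
Block: 18.4 × 9.81 = 180.5 N down at 5.16 m → arm 5.16 m, τ = 180.5 × 5.16 = 931.4 N·m clockwise.
Net load moment about support A = 2822 N·m clockwise.
Reaction R at support B is upward at 5.74 m, arm 5.74 m → moment R × 5.74 counterclockwise.
For rotational equilibrium, R × 5.74 = 2822, so R = 492 N.

R_B ≈ 492 N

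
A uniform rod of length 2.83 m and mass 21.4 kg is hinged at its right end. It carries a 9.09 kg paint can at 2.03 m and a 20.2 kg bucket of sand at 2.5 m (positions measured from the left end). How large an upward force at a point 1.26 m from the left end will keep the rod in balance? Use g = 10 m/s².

Taking torques about the right end:
Beam weight: 21.4 × 10 = 214 N down at 1.415 m → arm 1.415 m, τ = 214 × 1.415 = 302.8 N·m counterclockwise.
Paint can: 9.09 × 10 = 90.9 N down at 2.03 m → arm 0.8 m, τ = 90.9 × 0.8 = 72.72 N·m counterclockwise.
Bucket of sand: 20.2 × 10 = 202 N down at 2.5 m → arm 0.33 m, τ = 202 × 0.33 = 66.66 N·m counterclockwise.
Net moment of the loads = 442.2 N·m counterclockwise.
The upward force F acts at a point 1.26 m from the left end, arm 1.57 m, giving F × 1.57 clockwise.
Balancing moments: F × 1.57 = 442.2, giving F = 442.2 / 1.57 = 282 N.

F ≈ 282 N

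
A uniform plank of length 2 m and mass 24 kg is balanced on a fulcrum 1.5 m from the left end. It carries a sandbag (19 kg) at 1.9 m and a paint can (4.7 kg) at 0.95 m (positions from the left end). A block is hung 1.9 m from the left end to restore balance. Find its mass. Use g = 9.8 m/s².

Choose the fulcrum (at 1.5 m from the left end) as the axis so the support reaction has zero arm there.
Beam weight: 24 × 9.8 = 235.2 N down at 1 m → arm 0.5 m, τ = 235.2 × 0.5 = 117.6 N·m counterclockwise.
Sandbag: 19 × 9.8 = 186.2 N down at 1.9 m → arm 0.4 m, τ = 186.2 × 0.4 = 74.48 N·m clockwise.
Paint can: 4.7 × 9.8 = 46.06 N down at 0.95 m → arm 0.55 m, τ = 46.06 × 0.55 = 25.33 N·m counterclockwise.
Net moment of known loads = 68.45 N·m counterclockwise.
An unknown mass m at 1.9 m has arm 0.4 m; its moment is m·g·0.4 clockwise.
Στ = 0 ⇒ m × 9.8 × 0.4 = 68.45 ⇒ m = 68.45 / (9.8 × 0.4) = 17.5 kg.

m ≈ 17.5 kg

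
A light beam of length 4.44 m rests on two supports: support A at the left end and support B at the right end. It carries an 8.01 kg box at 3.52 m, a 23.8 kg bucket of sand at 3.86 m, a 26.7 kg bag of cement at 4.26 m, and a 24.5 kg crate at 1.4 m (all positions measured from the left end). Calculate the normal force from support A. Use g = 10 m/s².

R_A ≈ 226 N

Sum moments about support B (its reaction then has zero moment arm).
Box: 8.01 × 10 = 80.1 N down at 3.52 m → arm 0.92 m, τ = 80.1 × 0.92 = 73.69 N·m counterclockwise.
Bucket of sand: 23.8 × 10 = 238 N down at 3.86 m → arm 0.58 m, τ = 238 × 0.58 = 138 N·m counterclockwise.
Bag of cement: 26.7 × 10 = 267 N down at 4.26 m → arm 0.18 m, τ = 267 × 0.18 = 48.06 N·m counterclockwise.
Crate: 24.5 × 10 = 245 N down at 1.4 m → arm 3.04 m, τ = 245 × 3.04 = 744.8 N·m counterclockwise.
Net load moment about support B = 1005 N·m counterclockwise.
Reaction R at support A is upward at 0 m, arm 4.44 m → moment R × 4.44 clockwise.
For rotational equilibrium, R × 4.44 = 1005, so R = 226 N.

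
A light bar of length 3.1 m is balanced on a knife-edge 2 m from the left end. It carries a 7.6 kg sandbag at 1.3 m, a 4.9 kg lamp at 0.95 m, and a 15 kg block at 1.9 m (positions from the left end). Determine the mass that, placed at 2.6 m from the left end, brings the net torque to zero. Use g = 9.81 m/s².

m ≈ 19.9 kg

Take moments about the knife-edge (at 2 m from the left end).
Sandbag: 7.6 × 9.81 = 74.56 N down at 1.3 m → arm 0.7 m, τ = 74.56 × 0.7 = 52.19 N·m counterclockwise.
Lamp: 4.9 × 9.81 = 48.07 N down at 0.95 m → arm 1.05 m, τ = 48.07 × 1.05 = 50.47 N·m counterclockwise.
Block: 15 × 9.81 = 147.2 N down at 1.9 m → arm 0.1 m, τ = 147.2 × 0.1 = 14.72 N·m counterclockwise.
Net moment of known loads = 117.4 N·m counterclockwise.
An unknown mass m at 2.6 m has arm 0.6 m; its moment is m·g·0.6 clockwise.
Setting net torque to zero: m × 9.81 × 0.6 = 117.4 → m = 117.4 / (9.81 × 0.6) = 19.9 kg.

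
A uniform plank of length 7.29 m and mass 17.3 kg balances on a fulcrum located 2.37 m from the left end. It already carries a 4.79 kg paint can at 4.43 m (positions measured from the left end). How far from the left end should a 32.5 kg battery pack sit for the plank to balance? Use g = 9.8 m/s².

x ≈ 1.39 m from the left end

Taking torques about the fulcrum (at 2.37 m from the left end):
Beam weight: 17.3 × 9.8 = 169.5 N down at 3.645 m → arm 1.275 m, τ = 169.5 × 1.275 = 216.1 N·m clockwise.
Paint can: 4.79 × 9.8 = 46.94 N down at 4.43 m → arm 2.06 m, τ = 46.94 × 2.06 = 96.7 N·m clockwise.
Net moment of existing loads = 312.8 N·m clockwise.
The battery pack weighs 32.5 × 9.8 = 318.5 N and must supply an equal counterclockwise moment, so its lever arm about the fulcrum is 312.8 / 318.5 = 0.982 m.
That puts it at 2.37 − 0.982 = 1.39 m from the left end.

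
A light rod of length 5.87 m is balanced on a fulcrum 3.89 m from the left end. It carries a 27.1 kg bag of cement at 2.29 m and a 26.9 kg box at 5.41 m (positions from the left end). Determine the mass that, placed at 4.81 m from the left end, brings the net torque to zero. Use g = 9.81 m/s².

m ≈ 2.69 kg

About the fulcrum (at 3.89 m from the left end):
Bag of cement: 27.1 × 9.81 = 265.9 N down at 2.29 m → arm 1.6 m, τ = 265.9 × 1.6 = 425.4 N·m counterclockwise.
Box: 26.9 × 9.81 = 263.9 N down at 5.41 m → arm 1.52 m, τ = 263.9 × 1.52 = 401.1 N·m clockwise.
Net moment of known loads = 24.3 N·m counterclockwise.
An unknown mass m at 4.81 m has arm 0.92 m; its moment is m·g·0.92 clockwise.
Balancing moments: m × 9.81 × 0.92 = 24.3, giving m = 24.3 / (9.81 × 0.92) = 2.69 kg.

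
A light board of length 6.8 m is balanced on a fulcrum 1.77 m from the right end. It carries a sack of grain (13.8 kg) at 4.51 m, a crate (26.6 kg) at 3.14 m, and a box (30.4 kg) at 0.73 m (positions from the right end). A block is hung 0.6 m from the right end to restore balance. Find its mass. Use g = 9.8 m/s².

Take moments about the fulcrum (at 1.77 m from the right end).
Sack of grain: 13.8 × 9.8 = 135.2 N down at 4.51 m → arm 2.74 m, τ = 135.2 × 2.74 = 370.4 N·m counterclockwise.
Crate: 26.6 × 9.8 = 260.7 N down at 3.14 m → arm 1.37 m, τ = 260.7 × 1.37 = 357.2 N·m counterclockwise.
Box: 30.4 × 9.8 = 297.9 N down at 0.73 m → arm 1.04 m, τ = 297.9 × 1.04 = 309.8 N·m clockwise.
Net moment of known loads = 417.8 N·m counterclockwise.
An unknown mass m at 0.6 m has arm 1.17 m; its moment is m·g·1.17 clockwise.
For rotational equilibrium, m × 9.8 × 1.17 = 417.8, so m = 417.8 / (9.8 × 1.17) = 36.4 kg.

m ≈ 36.4 kg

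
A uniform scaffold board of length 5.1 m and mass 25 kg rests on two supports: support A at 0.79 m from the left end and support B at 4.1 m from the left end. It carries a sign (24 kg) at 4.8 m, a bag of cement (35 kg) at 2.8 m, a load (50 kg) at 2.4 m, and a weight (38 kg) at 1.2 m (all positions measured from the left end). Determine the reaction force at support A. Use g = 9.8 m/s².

Taking torques about support B:
Beam weight: 25 × 9.8 = 245 N down at 2.55 m → arm 1.55 m, τ = 245 × 1.55 = 379.8 N·m counterclockwise.
Sign: 24 × 9.8 = 235.2 N down at 4.8 m → arm 0.7 m, τ = 235.2 × 0.7 = 164.6 N·m clockwise.
Bag of cement: 35 × 9.8 = 343 N down at 2.8 m → arm 1.3 m, τ = 343 × 1.3 = 445.9 N·m counterclockwise.
Load: 50 × 9.8 = 490 N down at 2.4 m → arm 1.7 m, τ = 490 × 1.7 = 833 N·m counterclockwise.
Weight: 38 × 9.8 = 372.4 N down at 1.2 m → arm 2.9 m, τ = 372.4 × 2.9 = 1080 N·m counterclockwise.
Net load moment about support B = 2574 N·m counterclockwise.
Reaction R at support A is upward at 0.79 m, arm 3.31 m → moment R × 3.31 clockwise.
Στ = 0 ⇒ R × 3.31 = 2574 ⇒ R = 778 N.

R_A ≈ 778 N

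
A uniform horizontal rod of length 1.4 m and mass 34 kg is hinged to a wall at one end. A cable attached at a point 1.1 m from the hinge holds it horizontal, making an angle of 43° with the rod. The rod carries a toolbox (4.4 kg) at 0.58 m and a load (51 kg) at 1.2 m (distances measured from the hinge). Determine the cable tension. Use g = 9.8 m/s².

Sum moments about the hinge (the unknown hinge reaction has zero arm there).
Beam weight: 34 × 9.8 = 333.2 N down at 0.7 m → arm 0.7 m, τ = 333.2 × 0.7 = 233.2 N·m clockwise.
Toolbox: 4.4 × 9.8 = 43.12 N down at 0.58 m → arm 0.58 m, τ = 43.12 × 0.58 = 25.01 N·m clockwise.
Load: 51 × 9.8 = 499.8 N down at 1.2 m → arm 1.2 m, τ = 499.8 × 1.2 = 599.8 N·m clockwise.
Total clockwise load moment = 858 N·m.
The cable tension T acts at 1.1 m; only its component perpendicular to the rod, T sinθ, produces torque. sin 43° = 0.682.
Balancing moments: T × 1.1 × 0.682 = 858, giving T = 858 / 0.7502 = 1140 N.

T ≈ 1140 N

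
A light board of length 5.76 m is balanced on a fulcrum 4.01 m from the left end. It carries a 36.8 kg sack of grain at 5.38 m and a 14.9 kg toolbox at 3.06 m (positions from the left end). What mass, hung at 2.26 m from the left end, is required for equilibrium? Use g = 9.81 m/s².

Take moments about the fulcrum (at 4.01 m from the left end).
Sack of grain: 36.8 × 9.81 = 361 N down at 5.38 m → arm 1.37 m, τ = 361 × 1.37 = 494.6 N·m clockwise.
Toolbox: 14.9 × 9.81 = 146.2 N down at 3.06 m → arm 0.95 m, τ = 146.2 × 0.95 = 138.9 N·m counterclockwise.
Net moment of known loads = 355.7 N·m clockwise.
An unknown mass m at 2.26 m has arm 1.75 m; its moment is m·g·1.75 counterclockwise.
Setting net torque to zero: m × 9.81 × 1.75 = 355.7 → m = 355.7 / (9.81 × 1.75) = 20.7 kg.

m ≈ 20.7 kg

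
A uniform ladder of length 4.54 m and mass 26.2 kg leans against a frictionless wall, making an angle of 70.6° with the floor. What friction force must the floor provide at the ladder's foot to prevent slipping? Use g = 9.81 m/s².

About the foot of the ladder:
Ladder weight 26.2×9.81 = 257 N acts at 2.27 m along the ladder; its horizontal arm is 2.27·cos70.6° = 0.754 m → τ = 193.8 N·m clockwise.
Wall normal N acts horizontally at the top; its moment arm is the height L sinθ = 4.54·sin70.6° = 4.282 m, counterclockwise.
Setting net torque to zero: N × 4.282 = 193.8 → N = 45.3 N.
ΣFx = 0: friction at the foot balances the wall's push, so f = N_wall = 45.3 N.

f ≈ 45.3 N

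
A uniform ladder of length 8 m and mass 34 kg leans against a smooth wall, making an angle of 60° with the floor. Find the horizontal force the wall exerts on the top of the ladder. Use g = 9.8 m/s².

Sum moments about the foot of the ladder (the floor normal and friction both act there and drop out).
Ladder weight 34×9.8 = 333.2 N acts at 4 m along the ladder; its horizontal arm is 4·cos60° = 2 m → τ = 666.4 N·m clockwise.
Wall normal N acts horizontally at the top; its moment arm is the height L sinθ = 8·sin60° = 6.928 m, counterclockwise.
Στ = 0 ⇒ N × 6.928 = 666.4 ⇒ N = 96.2 N.

N_wall ≈ 96.2 N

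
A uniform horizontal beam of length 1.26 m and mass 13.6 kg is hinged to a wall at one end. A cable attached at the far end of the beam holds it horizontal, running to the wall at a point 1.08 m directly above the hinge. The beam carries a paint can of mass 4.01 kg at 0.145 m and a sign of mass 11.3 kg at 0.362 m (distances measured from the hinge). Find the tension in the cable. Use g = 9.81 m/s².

T ≈ 158 N

Taking torques about the hinge:
Beam weight: 13.6 × 9.81 = 133.4 N down at 0.63 m → arm 0.63 m, τ = 133.4 × 0.63 = 84.04 N·m clockwise.
Paint can: 4.01 × 9.81 = 39.34 N down at 0.145 m → arm 0.145 m, τ = 39.34 × 0.145 = 5.704 N·m clockwise.
Sign: 11.3 × 9.81 = 110.9 N down at 0.362 m → arm 0.362 m, τ = 110.9 × 0.362 = 40.15 N·m clockwise.
Total clockwise load moment = 129.9 N·m.
The cable tension T acts at 1.26 m; only its component perpendicular to the beam, T sinθ, produces torque. sinθ = h/√(h²+d²) = 1.08/√(1.08²+1.26²) = 0.6508.
Balancing moments: T × 1.26 × 0.6508 = 129.9, giving T = 129.9 / 0.82 = 158 N.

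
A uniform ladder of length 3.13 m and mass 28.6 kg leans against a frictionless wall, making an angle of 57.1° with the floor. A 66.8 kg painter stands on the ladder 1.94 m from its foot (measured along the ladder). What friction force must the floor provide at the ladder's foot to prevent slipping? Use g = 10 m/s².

Taking torques about the foot of the ladder:
Ladder weight 28.6×10 = 286 N acts at 1.565 m along the ladder; its horizontal arm is 1.565·cos57.1° = 0.8501 m → τ = 243.1 N·m clockwise.
Painter: 66.8×10 = 668 N at 1.94 m → arm 1.054 m → τ = 704.1 N·m clockwise.
Wall normal N acts horizontally at the top; its moment arm is the height L sinθ = 3.13·sin57.1° = 2.628 m, counterclockwise.
For rotational equilibrium, N × 2.628 = 947.2, so N = 360 N.
ΣFx = 0: friction at the foot balances the wall's push, so f = N_wall = 360 N.

f ≈ 360 N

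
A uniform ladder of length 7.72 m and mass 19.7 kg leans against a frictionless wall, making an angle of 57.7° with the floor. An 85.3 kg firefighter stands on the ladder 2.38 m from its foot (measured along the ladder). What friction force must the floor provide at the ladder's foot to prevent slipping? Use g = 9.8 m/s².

Taking torques about the foot of the ladder:
Ladder weight 19.7×9.8 = 193.1 N acts at 3.86 m along the ladder; its horizontal arm is 3.86·cos57.7° = 2.063 m → τ = 398.4 N·m clockwise.
Firefighter: 85.3×9.8 = 835.9 N at 2.38 m → arm 1.272 m → τ = 1063 N·m clockwise.
Wall normal N acts horizontally at the top; its moment arm is the height L sinθ = 7.72·sin57.7° = 6.525 m, counterclockwise.
Setting net torque to zero: N × 6.525 = 1461 → N = 224 N.
ΣFx = 0: friction at the foot balances the wall's push, so f = N_wall = 224 N.

f ≈ 224 N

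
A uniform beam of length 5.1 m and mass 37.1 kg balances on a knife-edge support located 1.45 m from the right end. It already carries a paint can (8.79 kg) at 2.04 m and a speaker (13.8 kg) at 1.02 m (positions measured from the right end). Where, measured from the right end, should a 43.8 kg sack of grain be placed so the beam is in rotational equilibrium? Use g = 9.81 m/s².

x ≈ 0.535 m from the right end

Taking torques about the knife-edge support (at 1.45 m from the right end):
Beam weight: 37.1 × 9.81 = 364 N down at 2.55 m → arm 1.1 m, τ = 364 × 1.1 = 400.4 N·m counterclockwise.
Paint can: 8.79 × 9.81 = 86.23 N down at 2.04 m → arm 0.59 m, τ = 86.23 × 0.59 = 50.88 N·m counterclockwise.
Speaker: 13.8 × 9.81 = 135.4 N down at 1.02 m → arm 0.43 m, τ = 135.4 × 0.43 = 58.22 N·m clockwise.
Net moment of existing loads = 393.1 N·m counterclockwise.
The sack of grain weighs 43.8 × 9.81 = 429.7 N and must supply an equal clockwise moment, so its lever arm about the knife-edge support is 393.1 / 429.7 = 0.915 m.
That puts it at 1.45 − 0.915 = 0.535 m from the right end.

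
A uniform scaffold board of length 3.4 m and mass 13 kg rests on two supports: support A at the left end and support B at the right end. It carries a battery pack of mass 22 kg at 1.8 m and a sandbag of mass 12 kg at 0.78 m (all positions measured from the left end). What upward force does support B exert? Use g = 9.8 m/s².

R_B ≈ 205 N

Choose support A as the axis so its reaction then has zero moment arm.
Beam weight: 13 × 9.8 = 127.4 N down at 1.7 m → arm 1.7 m, τ = 127.4 × 1.7 = 216.6 N·m clockwise.
Battery pack: 22 × 9.8 = 215.6 N down at 1.8 m → arm 1.8 m, τ = 215.6 × 1.8 = 388.1 N·m clockwise.
Sandbag: 12 × 9.8 = 117.6 N down at 0.78 m → arm 0.78 m, τ = 117.6 × 0.78 = 91.73 N·m clockwise.
Net load moment about support A = 696.4 N·m clockwise.
Reaction R at support B is upward at 3.4 m, arm 3.4 m → moment R × 3.4 counterclockwise.
Setting net torque to zero: R × 3.4 = 696.4 → R = 205 N.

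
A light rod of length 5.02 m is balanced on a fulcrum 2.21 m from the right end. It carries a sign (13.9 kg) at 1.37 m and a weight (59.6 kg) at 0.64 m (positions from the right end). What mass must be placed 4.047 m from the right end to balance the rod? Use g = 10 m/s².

About the fulcrum (at 2.21 m from the right end):
Sign: 13.9 × 10 = 139 N down at 1.37 m → arm 0.84 m, τ = 139 × 0.84 = 116.8 N·m clockwise.
Weight: 59.6 × 10 = 596 N down at 0.64 m → arm 1.57 m, τ = 596 × 1.57 = 935.7 N·m clockwise.
Net moment of known loads = 1052 N·m clockwise.
An unknown mass m at 4.047 m has arm 1.837 m; its moment is m·g·1.837 counterclockwise.
Setting net torque to zero: m × 10 × 1.837 = 1052 → m = 1052 / (10 × 1.837) = 57.3 kg.

m ≈ 57.3 kg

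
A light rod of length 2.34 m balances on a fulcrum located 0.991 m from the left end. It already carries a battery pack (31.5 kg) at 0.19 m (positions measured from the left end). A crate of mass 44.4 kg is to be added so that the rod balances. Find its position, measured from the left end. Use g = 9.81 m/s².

x ≈ 1.56 m from the left end

Choose the fulcrum (at 0.991 m from the left end) as the axis so the support reaction has zero arm there.
Battery pack: 31.5 × 9.81 = 309 N down at 0.19 m → arm 0.801 m, τ = 309 × 0.801 = 247.5 N·m counterclockwise.
Net moment of existing loads = 247.5 N·m counterclockwise.
The crate weighs 44.4 × 9.81 = 435.6 N and must supply an equal clockwise moment, so its lever arm about the fulcrum is 247.5 / 435.6 = 0.568 m.
That puts it at 0.991 + 0.568 = 1.56 m from the left end.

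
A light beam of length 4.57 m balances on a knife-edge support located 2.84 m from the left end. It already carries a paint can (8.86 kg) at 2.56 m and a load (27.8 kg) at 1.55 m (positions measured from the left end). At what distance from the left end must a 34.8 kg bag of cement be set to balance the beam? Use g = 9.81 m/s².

x ≈ 3.94 m from the left end

Taking torques about the knife-edge support (at 2.84 m from the left end):
Paint can: 8.86 × 9.81 = 86.92 N down at 2.56 m → arm 0.28 m, τ = 86.92 × 0.28 = 24.34 N·m counterclockwise.
Load: 27.8 × 9.81 = 272.7 N down at 1.55 m → arm 1.29 m, τ = 272.7 × 1.29 = 351.8 N·m counterclockwise.
Net moment of existing loads = 376.1 N·m counterclockwise.
The bag of cement weighs 34.8 × 9.81 = 341.4 N and must supply an equal clockwise moment, so its lever arm about the knife-edge support is 376.1 / 341.4 = 1.1 m.
That puts it at 2.84 + 1.1 = 3.94 m from the left end.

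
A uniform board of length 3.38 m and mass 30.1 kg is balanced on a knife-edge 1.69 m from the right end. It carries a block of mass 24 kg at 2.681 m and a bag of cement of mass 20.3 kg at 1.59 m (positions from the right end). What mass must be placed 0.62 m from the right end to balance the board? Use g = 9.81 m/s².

m ≈ 20.3 kg

Choose the knife-edge (at 1.69 m from the right end) as the axis so the support reaction has zero arm there.
Beam weight: acts at the knife-edge, moment arm 0 → no torque.
Block: 24 × 9.81 = 235.4 N down at 2.681 m → arm 0.991 m, τ = 235.4 × 0.991 = 233.3 N·m counterclockwise.
Bag of cement: 20.3 × 9.81 = 199.1 N down at 1.59 m → arm 0.1 m, τ = 199.1 × 0.1 = 19.91 N·m clockwise.
Net moment of known loads = 213.4 N·m counterclockwise.
An unknown mass m at 0.62 m has arm 1.07 m; its moment is m·g·1.07 clockwise.
Setting net torque to zero: m × 9.81 × 1.07 = 213.4 → m = 213.4 / (9.81 × 1.07) = 20.3 kg.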